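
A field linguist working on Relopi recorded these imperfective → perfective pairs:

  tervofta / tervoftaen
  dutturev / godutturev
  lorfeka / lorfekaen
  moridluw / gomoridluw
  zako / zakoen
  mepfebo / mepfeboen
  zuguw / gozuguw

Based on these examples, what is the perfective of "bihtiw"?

"bihtiw" ends in a consonant. The stems ending in a consonant (zuguw → gozuguw, moridluw → gomoridluw, dutturev → godutturev) add the prefix go-.
The other pattern: stems ending in a vowel add -en.
So bihtiw → gobihtiw.

gobihtiw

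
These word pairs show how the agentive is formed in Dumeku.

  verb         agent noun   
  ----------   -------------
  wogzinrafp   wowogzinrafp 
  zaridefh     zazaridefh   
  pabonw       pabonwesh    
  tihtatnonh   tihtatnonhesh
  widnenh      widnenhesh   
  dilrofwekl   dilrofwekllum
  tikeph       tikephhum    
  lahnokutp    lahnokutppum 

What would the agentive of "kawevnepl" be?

kawevnepllum

zaridefh and tihtatnonh both end in -h yet inflect differently (zazaridefh, tihtatnonhesh), so the final letter is not what conditions the rule; the second-to-last letter is.
"kawevnepl" has second-to-last letter 'p'. The one such stem in the data (tikeph → tikephhum) doubles the final consonant and adds -um (as do dilrofwekl, lahnokutp), so the same rule applies.
The other patterns: stems whose second-to-last letter is 'f' repeat the first consonant+vowel as a prefix; stems whose second-to-last letter is 'n' add -esh.
So kawevnepl → kawevnepllum.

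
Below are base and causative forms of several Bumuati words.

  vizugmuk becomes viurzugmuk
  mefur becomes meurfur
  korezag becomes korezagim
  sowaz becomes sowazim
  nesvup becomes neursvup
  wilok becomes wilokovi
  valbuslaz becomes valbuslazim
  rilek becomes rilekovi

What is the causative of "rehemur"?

reurhemur

"rehemur" has last vowel 'u'. The stems whose last vowel is 'u' (vizugmuk → viurzugmuk, mefur → meurfur, nesvup → neursvup) insert -ur- after the first vowel.
The other patterns: stems whose last vowel is 'a' add -im; stems whose last vowel is 'e' or 'o' add -ovi.
So rehemur → reurhemur.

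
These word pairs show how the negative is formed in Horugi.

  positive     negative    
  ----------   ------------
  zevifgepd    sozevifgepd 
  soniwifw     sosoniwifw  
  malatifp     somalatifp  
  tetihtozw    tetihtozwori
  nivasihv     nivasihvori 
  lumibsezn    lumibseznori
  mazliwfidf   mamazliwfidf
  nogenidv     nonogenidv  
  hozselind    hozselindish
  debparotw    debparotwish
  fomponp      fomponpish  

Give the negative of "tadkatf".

soniwifw and tetihtozw both end in -w yet inflect differently (sosoniwifw, tetihtozwori), so the final letter is not what conditions the rule; the second-to-last letter is.
"tadkatf" has second-to-last letter 't'. The one such stem in the data (debparotw → debparotwish) adds -ish, so the same rule applies.
So tadkatf → tadkatfish.

tadkatfish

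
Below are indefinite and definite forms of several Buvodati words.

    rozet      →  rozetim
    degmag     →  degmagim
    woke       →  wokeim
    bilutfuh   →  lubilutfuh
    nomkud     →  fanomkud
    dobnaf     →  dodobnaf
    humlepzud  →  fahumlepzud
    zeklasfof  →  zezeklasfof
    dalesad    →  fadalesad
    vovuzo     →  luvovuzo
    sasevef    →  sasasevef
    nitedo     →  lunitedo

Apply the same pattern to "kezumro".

bilutfuh and nomkud both have last vowel 'u' yet inflect differently (lubilutfuh, fanomkud), so the last vowel is not what conditions the rule; the final letter is.
"kezumro" ends in -o. The stems ending in -o (nitedo → lunitedo, vovuzo → luvovuzo) add the prefix lu-.
So kezumro → lukezumro.

lukezumro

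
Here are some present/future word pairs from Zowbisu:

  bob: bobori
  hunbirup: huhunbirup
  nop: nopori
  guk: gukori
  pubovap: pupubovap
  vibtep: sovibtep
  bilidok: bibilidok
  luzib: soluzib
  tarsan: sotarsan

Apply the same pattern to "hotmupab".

nop and vibtep both end in -p yet inflect differently (nopori, sovibtep), so the final letter is not what conditions the rule; the number of vowels is.
"hotmupab" has 3 vowels. The stems with 3 vowels (pubovap → pupubovap, hunbirup → huhunbirup, bilidok → bibilidok) repeat the first consonant+vowel as a prefix.
So hotmupab → hohotmupab.

hohotmupab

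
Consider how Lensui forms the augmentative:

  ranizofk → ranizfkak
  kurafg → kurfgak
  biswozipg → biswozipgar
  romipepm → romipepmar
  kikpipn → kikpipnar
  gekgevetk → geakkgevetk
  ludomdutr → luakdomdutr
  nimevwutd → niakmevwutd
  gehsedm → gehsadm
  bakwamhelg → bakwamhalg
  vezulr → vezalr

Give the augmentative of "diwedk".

diwadk

"diwedk" has second-to-last letter 'd'. The one such stem in the data (gehsedm → gehsadm) changes the last vowel to 'a' (as do bakwamhelg, vezulr), so the same rule applies.
The other patterns: stems whose second-to-last letter is 'f' delete the last vowel and add -ak; stems whose second-to-last letter is 'p' add -ar; stems whose second-to-last letter is 't' insert -ak- after the first vowel.
So diwedk → diwadk.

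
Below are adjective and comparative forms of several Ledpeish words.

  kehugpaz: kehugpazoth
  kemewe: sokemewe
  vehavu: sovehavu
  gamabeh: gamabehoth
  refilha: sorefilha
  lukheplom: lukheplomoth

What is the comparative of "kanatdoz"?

gamabeh and kemewe both have last vowel 'e' yet inflect differently (gamabehoth, sokemewe), so the last vowel is not what conditions the rule; whether the stem ends in a vowel or a consonant is.
"kanatdoz" ends in a consonant. The stems ending in a consonant (lukheplom → lukheplomoth, gamabeh → gamabehoth, kehugpaz → kehugpazoth) add -oth.
The other pattern: stems ending in a vowel add the prefix so-.
So kanatdoz → kanatdozoth.

kanatdozoth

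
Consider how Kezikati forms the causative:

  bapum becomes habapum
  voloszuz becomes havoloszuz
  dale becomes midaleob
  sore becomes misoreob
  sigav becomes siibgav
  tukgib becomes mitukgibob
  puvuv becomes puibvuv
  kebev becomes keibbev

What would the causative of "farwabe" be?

mifarwabeob

"farwabe" ends in -e. The stems ending in -e (sore → misoreob, dale → midaleob) add mi- … -ob around the stem.
The other patterns: stems ending in -v insert -ib- after the first vowel; stems ending in -m or -z add the prefix ha-.
So farwabe → mifarwabeob.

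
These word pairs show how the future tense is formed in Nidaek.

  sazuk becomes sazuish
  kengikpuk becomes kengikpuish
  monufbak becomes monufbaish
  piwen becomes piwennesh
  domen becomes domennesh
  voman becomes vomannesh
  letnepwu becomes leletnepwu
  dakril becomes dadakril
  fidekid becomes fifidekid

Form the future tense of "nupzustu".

monufbak and voman both have last vowel 'a' yet inflect differently (monufbaish, vomannesh), so the last vowel is not what conditions the rule; the final letter is.
"nupzustu" ends in -u. The one such stem in the data (letnepwu → leletnepwu) repeats the first consonant+vowel as a prefix (as do dakril, fidekid), so the same rule applies.
The other patterns: stems ending in -k drop the final letter and add -ish; stems ending in -n double the final consonant and add -esh.
So nupzustu → nunupzustu.

nunupzustu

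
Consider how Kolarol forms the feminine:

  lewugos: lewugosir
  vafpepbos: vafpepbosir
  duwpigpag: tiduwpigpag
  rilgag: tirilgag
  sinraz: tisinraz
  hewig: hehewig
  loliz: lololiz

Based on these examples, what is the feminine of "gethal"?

"gethal" has last vowel 'a'. The stems whose last vowel is 'a' (duwpigpag → tiduwpigpag, rilgag → tirilgag, sinraz → tisinraz) add the prefix ti-.
The other patterns: stems whose last vowel is 'o' add -ir; stems whose last vowel is 'i' repeat the first consonant+vowel as a prefix.
So gethal → tigethal.

tigethal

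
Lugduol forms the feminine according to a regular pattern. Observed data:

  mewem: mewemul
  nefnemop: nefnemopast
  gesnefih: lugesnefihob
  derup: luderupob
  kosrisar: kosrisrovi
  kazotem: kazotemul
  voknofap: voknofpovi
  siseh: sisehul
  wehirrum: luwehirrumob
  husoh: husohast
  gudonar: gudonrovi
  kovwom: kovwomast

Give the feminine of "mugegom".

mugegomast

"mugegom" has last vowel 'o'. The stems whose last vowel is 'o' (kovwom → kovwomast, nefnemop → nefnemopast, husoh → husohast) add -ast.
The other patterns: stems whose last vowel is 'e' add -ul; stems whose last vowel is 'a' delete the last vowel and add -ovi; stems whose last vowel is 'i' or 'u' add lu- … -ob around the stem.
So mugegom → mugegomast.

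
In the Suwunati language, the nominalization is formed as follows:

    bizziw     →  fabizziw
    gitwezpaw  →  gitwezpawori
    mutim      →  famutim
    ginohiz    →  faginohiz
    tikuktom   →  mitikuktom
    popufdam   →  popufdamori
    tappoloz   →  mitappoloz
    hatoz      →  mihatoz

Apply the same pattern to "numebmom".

"numebmom" has last vowel 'o'. The stems whose last vowel is 'o' (tikuktom → mitikuktom, tappoloz → mitappoloz, hatoz → mihatoz) add the prefix mi-.
The other patterns: stems whose last vowel is 'i' add the prefix fa-; stems whose last vowel is 'a' add -ori.
So numebmom → minumebmom.

minumebmom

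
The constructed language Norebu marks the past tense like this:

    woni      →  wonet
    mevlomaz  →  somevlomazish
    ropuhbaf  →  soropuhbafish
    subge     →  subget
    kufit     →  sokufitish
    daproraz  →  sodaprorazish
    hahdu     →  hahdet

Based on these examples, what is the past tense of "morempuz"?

somorempuzish

"morempuz" ends in a consonant. The stems ending in a consonant (ropuhbaf → soropuhbafish, mevlomaz → somevlomazish, kufit → sokufitish) add so- … -ish around the stem.
The other pattern: stems ending in a vowel drop the final letter and add -et.
So morempuz → somorempuzish.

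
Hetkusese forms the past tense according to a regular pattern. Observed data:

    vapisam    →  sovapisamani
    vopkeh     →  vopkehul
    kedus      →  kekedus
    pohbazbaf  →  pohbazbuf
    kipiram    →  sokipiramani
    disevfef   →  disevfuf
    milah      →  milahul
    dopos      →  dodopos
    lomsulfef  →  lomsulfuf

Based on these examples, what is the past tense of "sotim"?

sosotimani

vapisam and pohbazbaf both have last vowel 'a' yet inflect differently (sovapisamani, pohbazbuf), so the last vowel is not what conditions the rule; the final letter is.
"sotim" ends in -m. The stems ending in -m (vapisam → sovapisamani, kipiram → sokipiramani) add so- … -ani around the stem.
So sotim → sosotimani.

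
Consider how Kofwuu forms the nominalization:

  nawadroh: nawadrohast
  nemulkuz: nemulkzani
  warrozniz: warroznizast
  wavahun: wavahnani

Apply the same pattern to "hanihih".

hanihihast

"hanihih" has last vowel 'i'. The one such stem in the data (warrozniz → warroznizast) adds -ast, so the same rule applies.
The other pattern: stems whose last vowel is 'u' delete the last vowel and add -ani.
So hanihih → hanihihast.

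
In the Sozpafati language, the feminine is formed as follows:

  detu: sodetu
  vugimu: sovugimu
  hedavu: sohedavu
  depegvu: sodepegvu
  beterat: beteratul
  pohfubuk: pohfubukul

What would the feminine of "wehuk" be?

wehukul

hedavu and pohfubuk both have last vowel 'u' yet inflect differently (sohedavu, pohfubukul), so the last vowel is not what conditions the rule; the final letter is.
"wehuk" ends in -k. The one such stem in the data (pohfubuk → pohfubukul) adds -ul, so the same rule applies.
So wehuk → wehukul.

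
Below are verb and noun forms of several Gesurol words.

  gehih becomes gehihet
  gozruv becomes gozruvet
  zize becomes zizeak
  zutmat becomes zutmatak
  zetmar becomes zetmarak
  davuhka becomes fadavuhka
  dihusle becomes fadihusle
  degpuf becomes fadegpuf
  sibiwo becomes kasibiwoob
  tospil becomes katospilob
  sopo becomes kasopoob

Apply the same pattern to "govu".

govuet

zize and dihusle both end in -e yet inflect differently (zizeak, fadihusle), so the final letter is not what conditions the rule; the first letter is.
"govu" begins with g-. The stems beginning with g- (gehih → gehihet, gozruv → gozruvet) add -et.
The other patterns: stems beginning with z- add -ak; stems beginning with d- add the prefix fa-; stems beginning with s- or t- add ka- … -ob around the stem.
So govu → govuet.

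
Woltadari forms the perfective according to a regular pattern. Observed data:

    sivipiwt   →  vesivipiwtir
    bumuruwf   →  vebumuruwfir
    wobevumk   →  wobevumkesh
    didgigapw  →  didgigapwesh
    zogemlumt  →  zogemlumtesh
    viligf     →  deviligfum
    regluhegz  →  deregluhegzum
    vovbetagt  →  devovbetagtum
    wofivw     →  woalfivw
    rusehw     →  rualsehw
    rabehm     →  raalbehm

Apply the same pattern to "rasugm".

derasugmum

sivipiwt and zogemlumt both end in -t yet inflect differently (vesivipiwtir, zogemlumtesh), so the final letter is not what conditions the rule; the second-to-last letter is.
"rasugm" has second-to-last letter 'g'. The stems whose second-to-last letter is 'g' (viligf → deviligfum, regluhegz → deregluhegzum, vovbetagt → devovbetagtum) add de- … -um around the stem.
The other patterns: stems whose second-to-last letter is 'w' add ve- … -ir around the stem; stems whose second-to-last letter is 'm' or 'p' add -esh; stems whose second-to-last letter is 'h' or 'v' insert -al- after the first vowel.
So rasugm → derasugmum.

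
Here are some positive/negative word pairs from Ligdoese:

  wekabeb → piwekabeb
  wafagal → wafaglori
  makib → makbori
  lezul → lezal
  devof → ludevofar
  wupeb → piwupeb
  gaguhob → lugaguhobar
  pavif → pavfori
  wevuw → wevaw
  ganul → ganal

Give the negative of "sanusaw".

sanuswori

gaguhob and wekabeb both end in -b yet inflect differently (lugaguhobar, piwekabeb), so the final letter is not what conditions the rule; the last vowel is.
"sanusaw" has last vowel 'a'. The one such stem in the data (wafagal → wafaglori) deletes the last vowel and adds -ori (as do makib, pavif), so the same rule applies.
The other patterns: stems whose last vowel is 'o' add lu- … -ar around the stem; stems whose last vowel is 'e' add the prefix pi-; stems whose last vowel is 'u' change the last vowel to 'a'.
So sanusaw → sanuswori.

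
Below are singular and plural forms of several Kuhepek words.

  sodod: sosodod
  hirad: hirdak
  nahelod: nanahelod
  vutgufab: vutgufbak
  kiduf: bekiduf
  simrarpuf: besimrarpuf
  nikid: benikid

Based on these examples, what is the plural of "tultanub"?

betultanub

"tultanub" has last vowel 'u'. The stems whose last vowel is 'u' (kiduf → bekiduf, simrarpuf → besimrarpuf) add the prefix be-.
The other patterns: stems whose last vowel is 'a' delete the last vowel and add -ak; stems whose last vowel is 'o' repeat the first consonant+vowel as a prefix.
So tultanub → betultanub.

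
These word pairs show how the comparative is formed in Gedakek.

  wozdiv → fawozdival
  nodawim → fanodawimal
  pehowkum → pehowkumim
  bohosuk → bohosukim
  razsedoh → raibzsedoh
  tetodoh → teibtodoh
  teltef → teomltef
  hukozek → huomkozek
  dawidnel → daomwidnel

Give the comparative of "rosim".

nodawim and pehowkum both end in -m yet inflect differently (fanodawimal, pehowkumim), so the final letter is not what conditions the rule; the last vowel is.
"rosim" has last vowel 'i'. The stems whose last vowel is 'i' (wozdiv → fawozdival, nodawim → fanodawimal) add fa- … -al around the stem.
So rosim → farosimal.

farosimal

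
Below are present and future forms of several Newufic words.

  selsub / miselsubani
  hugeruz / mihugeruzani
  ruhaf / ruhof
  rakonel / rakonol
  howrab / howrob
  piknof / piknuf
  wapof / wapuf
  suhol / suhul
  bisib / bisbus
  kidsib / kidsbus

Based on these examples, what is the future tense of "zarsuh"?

mizarsuhani

selsub and howrab both end in -b yet inflect differently (miselsubani, howrob), so the final letter is not what conditions the rule; the last vowel is.
"zarsuh" has last vowel 'u'. The stems whose last vowel is 'u' (selsub → miselsubani, hugeruz → mihugeruzani) add mi- … -ani around the stem.
The other patterns: stems whose last vowel is 'a' or 'e' change the last vowel to 'o'; stems whose last vowel is 'o' change the last vowel to 'u'; stems whose last vowel is 'i' delete the last vowel and add -us.
So zarsuh → mizarsuhani.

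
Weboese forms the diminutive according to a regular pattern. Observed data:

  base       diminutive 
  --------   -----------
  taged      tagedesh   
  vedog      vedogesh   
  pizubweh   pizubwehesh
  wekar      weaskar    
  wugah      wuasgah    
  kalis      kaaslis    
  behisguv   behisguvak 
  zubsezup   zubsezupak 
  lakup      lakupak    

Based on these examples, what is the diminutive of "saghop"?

saghopesh

"saghop" has last vowel 'o'. The one such stem in the data (vedog → vedogesh) adds -esh, so the same rule applies.
The other patterns: stems whose last vowel is 'a' or 'i' insert -as- after the first vowel; stems whose last vowel is 'u' add -ak.
So saghop → saghopesh.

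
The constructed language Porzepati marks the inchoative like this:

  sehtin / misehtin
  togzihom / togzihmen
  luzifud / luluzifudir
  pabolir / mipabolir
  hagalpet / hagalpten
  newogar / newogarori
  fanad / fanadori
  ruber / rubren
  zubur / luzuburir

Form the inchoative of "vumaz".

newogar and ruber both end in -r yet inflect differently (newogarori, rubren), so the final letter is not what conditions the rule; the last vowel is.
"vumaz" has last vowel 'a'. The stems whose last vowel is 'a' (fanad → fanadori, newogar → newogarori) add -ori.
So vumaz → vumazori.

vumazori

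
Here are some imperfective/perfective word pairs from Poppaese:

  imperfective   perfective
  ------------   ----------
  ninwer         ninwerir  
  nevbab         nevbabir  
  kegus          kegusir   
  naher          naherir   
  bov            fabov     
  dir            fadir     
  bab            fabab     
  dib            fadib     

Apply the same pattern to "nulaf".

"nulaf" has 2 vowels. The stems with 2 vowels (ninwer → ninwerir, nevbab → nevbabir, kegus → kegusir) add -ir.
The other pattern: stems with 1 vowel add the prefix fa-.
So nulaf → nulafir.

nulafir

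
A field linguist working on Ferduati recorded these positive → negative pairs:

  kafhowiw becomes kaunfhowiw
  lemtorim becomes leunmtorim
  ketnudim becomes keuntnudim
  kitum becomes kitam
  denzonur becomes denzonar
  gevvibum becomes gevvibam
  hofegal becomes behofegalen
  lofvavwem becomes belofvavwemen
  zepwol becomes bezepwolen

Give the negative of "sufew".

lemtorim and kitum both end in -m yet inflect differently (leunmtorim, kitam), so the final letter is not what conditions the rule; the last vowel is.
"sufew" has last vowel 'e'. The one such stem in the data (lofvavwem → belofvavwemen) adds be- … -en around the stem, so the same rule applies.
The other patterns: stems whose last vowel is 'i' insert -un- after the first vowel; stems whose last vowel is 'u' change the last vowel to 'a'.
So sufew → besufewen.

besufewen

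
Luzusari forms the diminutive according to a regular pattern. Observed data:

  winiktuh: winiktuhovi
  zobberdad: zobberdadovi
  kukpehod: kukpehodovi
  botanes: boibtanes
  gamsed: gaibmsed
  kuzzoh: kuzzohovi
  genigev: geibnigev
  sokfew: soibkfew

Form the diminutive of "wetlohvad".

gamsed and zobberdad both end in -d yet inflect differently (gaibmsed, zobberdadovi), so the final letter is not what conditions the rule; the last vowel is.
"wetlohvad" has last vowel 'a'. The one such stem in the data (zobberdad → zobberdadovi) adds -ovi, so the same rule applies.
The other pattern: stems whose last vowel is 'e' insert -ib- after the first vowel.
So wetlohvad → wetlohvadovi.

wetlohvadovi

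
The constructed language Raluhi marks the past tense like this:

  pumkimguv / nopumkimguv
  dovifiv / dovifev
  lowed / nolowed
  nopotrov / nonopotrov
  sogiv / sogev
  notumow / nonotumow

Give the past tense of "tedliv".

tedlev

nopotrov and dovifiv both end in -v yet inflect differently (nonopotrov, dovifev), so the final letter is not what conditions the rule; the last vowel is.
"tedliv" has last vowel 'i'. The stems whose last vowel is 'i' (dovifiv → dovifev, sogiv → sogev) change the last vowel to 'e'.
So tedliv → tedlev.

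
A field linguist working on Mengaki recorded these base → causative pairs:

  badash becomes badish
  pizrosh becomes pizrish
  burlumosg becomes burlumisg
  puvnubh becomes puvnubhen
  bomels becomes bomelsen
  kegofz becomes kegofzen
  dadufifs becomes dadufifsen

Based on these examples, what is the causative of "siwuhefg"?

siwuhefgen

badash and puvnubh both end in -h yet inflect differently (badish, puvnubhen), so the final letter is not what conditions the rule; the second-to-last letter is.
"siwuhefg" has second-to-last letter 'f'. The stems whose second-to-last letter is 'f' (kegofz → kegofzen, dadufifs → dadufifsen) add -en.
So siwuhefg → siwuhefgen.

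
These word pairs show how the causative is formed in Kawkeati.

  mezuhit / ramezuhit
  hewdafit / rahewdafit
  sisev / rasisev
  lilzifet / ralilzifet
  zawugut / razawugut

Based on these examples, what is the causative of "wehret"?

Every pair shown (mezuhit → ramezuhit, hewdafit → rahewdafit, sisev → rasisev, …) follows the same rule: add the prefix ra-.
So wehret → rawehret.

rawehret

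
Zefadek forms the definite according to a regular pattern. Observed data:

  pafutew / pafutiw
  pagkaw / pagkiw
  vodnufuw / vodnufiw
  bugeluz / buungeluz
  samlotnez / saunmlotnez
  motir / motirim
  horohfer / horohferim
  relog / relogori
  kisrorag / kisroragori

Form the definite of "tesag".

tesagori

vodnufuw and bugeluz both have last vowel 'u' yet inflect differently (vodnufiw, buungeluz), so the last vowel is not what conditions the rule; the final letter is.
"tesag" ends in -g. The stems ending in -g (relog → relogori, kisrorag → kisroragori) add -ori.
So tesag → tesagori.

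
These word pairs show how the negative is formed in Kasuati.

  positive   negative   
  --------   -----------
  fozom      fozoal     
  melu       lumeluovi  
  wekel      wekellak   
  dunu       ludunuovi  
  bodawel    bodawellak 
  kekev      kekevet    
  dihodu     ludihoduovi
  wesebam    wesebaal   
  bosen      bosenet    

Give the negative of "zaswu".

"zaswu" ends in -u. The stems ending in -u (dihodu → ludihoduovi, melu → lumeluovi, dunu → ludunuovi) add lu- … -ovi around the stem.
The other patterns: stems ending in -l double the final consonant and add -ak; stems ending in -m drop the final letter and add -al; stems ending in -n or -v add -et.
So zaswu → luzaswuovi.

luzaswuovi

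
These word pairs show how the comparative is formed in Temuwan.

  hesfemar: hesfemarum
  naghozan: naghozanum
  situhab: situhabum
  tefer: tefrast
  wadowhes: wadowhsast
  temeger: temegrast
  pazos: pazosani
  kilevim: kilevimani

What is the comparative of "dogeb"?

dogbast

hesfemar and tefer both end in -r yet inflect differently (hesfemarum, tefrast), so the final letter is not what conditions the rule; the last vowel is.
"dogeb" has last vowel 'e'. The stems whose last vowel is 'e' (tefer → tefrast, wadowhes → wadowhsast, temeger → temegrast) delete the last vowel and add -ast.
The other patterns: stems whose last vowel is 'a' add -um; stems whose last vowel is 'i' or 'o' add -ani.
So dogeb → dogbast.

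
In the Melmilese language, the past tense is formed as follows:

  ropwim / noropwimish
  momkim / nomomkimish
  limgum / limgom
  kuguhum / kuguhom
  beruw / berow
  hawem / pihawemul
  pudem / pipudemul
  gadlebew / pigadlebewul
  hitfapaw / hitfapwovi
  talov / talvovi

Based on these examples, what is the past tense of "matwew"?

pimatwewul

"matwew" has last vowel 'e'. The stems whose last vowel is 'e' (hawem → pihawemul, pudem → pipudemul, gadlebew → pigadlebewul) add pi- … -ul around the stem.
The other patterns: stems whose last vowel is 'i' add no- … -ish around the stem; stems whose last vowel is 'u' change the last vowel to 'o'; stems whose last vowel is 'a' or 'o' delete the last vowel and add -ovi.
So matwew → pimatwewul.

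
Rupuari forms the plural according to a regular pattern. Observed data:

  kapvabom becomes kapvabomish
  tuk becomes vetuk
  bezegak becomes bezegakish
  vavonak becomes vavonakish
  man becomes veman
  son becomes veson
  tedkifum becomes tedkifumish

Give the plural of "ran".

bezegak and tuk both end in -k yet inflect differently (bezegakish, vetuk), so the final letter is not what conditions the rule; the number of vowels is.
"ran" has 1 vowel. The stems with 1 vowel (man → veman, tuk → vetuk, son → veson) add the prefix ve-.
So ran → veran.

veran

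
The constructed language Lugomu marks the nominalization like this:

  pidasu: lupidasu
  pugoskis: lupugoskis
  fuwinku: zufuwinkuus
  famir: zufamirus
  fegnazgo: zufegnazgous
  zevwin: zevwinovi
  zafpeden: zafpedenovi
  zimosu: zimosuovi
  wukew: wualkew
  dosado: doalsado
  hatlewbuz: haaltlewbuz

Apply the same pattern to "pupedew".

pidasu and fuwinku both end in -u yet inflect differently (lupidasu, zufuwinkuus), so the final letter is not what conditions the rule; the first letter is.
"pupedew" begins with p-. The stems beginning with p- (pidasu → lupidasu, pugoskis → lupugoskis) add the prefix lu-.
So pupedew → lupupedew.

lupupedew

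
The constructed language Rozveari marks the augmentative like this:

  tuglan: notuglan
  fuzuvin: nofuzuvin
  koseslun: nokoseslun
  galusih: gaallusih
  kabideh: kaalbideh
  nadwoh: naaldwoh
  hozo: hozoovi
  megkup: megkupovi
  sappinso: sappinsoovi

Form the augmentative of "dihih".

fuzuvin and galusih both have last vowel 'i' yet inflect differently (nofuzuvin, gaallusih), so the last vowel is not what conditions the rule; the final letter is.
"dihih" ends in -h. The stems ending in -h (galusih → gaallusih, kabideh → kaalbideh, nadwoh → naaldwoh) insert -al- after the first vowel.
The other patterns: stems ending in -n add the prefix no-; stems ending in -o or -p add -ovi.
So dihih → dialhih.

dialhih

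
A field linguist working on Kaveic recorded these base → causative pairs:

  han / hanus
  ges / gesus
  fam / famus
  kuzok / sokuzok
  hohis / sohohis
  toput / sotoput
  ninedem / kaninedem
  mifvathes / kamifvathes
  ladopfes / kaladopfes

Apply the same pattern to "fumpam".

ges and hohis both end in -s yet inflect differently (gesus, sohohis), so the final letter is not what conditions the rule; the number of vowels is.
"fumpam" has 2 vowels. The stems with 2 vowels (kuzok → sokuzok, hohis → sohohis, toput → sotoput) add the prefix so-.
The other patterns: stems with 1 vowel add -us; stems with 3 vowels add the prefix ka-.
So fumpam → sofumpam.

sofumpam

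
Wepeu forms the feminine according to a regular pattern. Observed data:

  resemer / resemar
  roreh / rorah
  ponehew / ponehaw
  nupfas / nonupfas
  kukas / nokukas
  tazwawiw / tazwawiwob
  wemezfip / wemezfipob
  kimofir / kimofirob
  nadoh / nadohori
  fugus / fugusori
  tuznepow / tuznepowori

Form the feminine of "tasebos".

ponehew and tazwawiw both end in -w yet inflect differently (ponehaw, tazwawiwob), so the final letter is not what conditions the rule; the last vowel is.
"tasebos" has last vowel 'o'. The stems whose last vowel is 'o' (nadoh → nadohori, tuznepow → tuznepowori) add -ori.
The other patterns: stems whose last vowel is 'e' change the last vowel to 'a'; stems whose last vowel is 'a' add the prefix no-; stems whose last vowel is 'i' add -ob.
So tasebos → tasebosori.

tasebosori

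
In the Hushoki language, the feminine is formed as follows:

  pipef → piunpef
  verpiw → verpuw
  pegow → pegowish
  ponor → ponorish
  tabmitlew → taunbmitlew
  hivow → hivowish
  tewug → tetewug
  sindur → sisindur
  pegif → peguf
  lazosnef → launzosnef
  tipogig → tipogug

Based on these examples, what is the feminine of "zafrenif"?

zafrenuf

sindur and ponor both end in -r yet inflect differently (sisindur, ponorish), so the final letter is not what conditions the rule; the last vowel is.
"zafrenif" has last vowel 'i'. The stems whose last vowel is 'i' (tipogig → tipogug, pegif → peguf, verpiw → verpuw) change the last vowel to 'u'.
The other patterns: stems whose last vowel is 'u' repeat the first consonant+vowel as a prefix; stems whose last vowel is 'o' add -ish; stems whose last vowel is 'e' insert -un- after the first vowel.
So zafrenif → zafrenuf.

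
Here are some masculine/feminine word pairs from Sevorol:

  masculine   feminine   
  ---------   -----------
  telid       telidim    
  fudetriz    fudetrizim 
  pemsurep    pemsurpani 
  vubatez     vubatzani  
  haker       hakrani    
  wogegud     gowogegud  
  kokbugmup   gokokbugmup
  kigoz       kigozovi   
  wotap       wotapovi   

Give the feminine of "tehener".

tehenrani

fudetriz and vubatez both end in -z yet inflect differently (fudetrizim, vubatzani), so the final letter is not what conditions the rule; the last vowel is.
"tehener" has last vowel 'e'. The stems whose last vowel is 'e' (pemsurep → pemsurpani, vubatez → vubatzani, haker → hakrani) delete the last vowel and add -ani.
The other patterns: stems whose last vowel is 'i' add -im; stems whose last vowel is 'u' add the prefix go-; stems whose last vowel is 'a' or 'o' add -ovi.
So tehener → tehenrani.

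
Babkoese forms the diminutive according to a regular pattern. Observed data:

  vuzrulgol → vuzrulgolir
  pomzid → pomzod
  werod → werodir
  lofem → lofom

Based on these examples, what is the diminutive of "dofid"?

werod and pomzid both end in -d yet inflect differently (werodir, pomzod), so the final letter is not what conditions the rule; the last vowel is.
"dofid" has last vowel 'i'. The one such stem in the data (pomzid → pomzod) changes the last vowel to 'o' (as does lofem), so the same rule applies.
The other pattern: stems whose last vowel is 'o' add -ir.
So dofid → dofod.

dofod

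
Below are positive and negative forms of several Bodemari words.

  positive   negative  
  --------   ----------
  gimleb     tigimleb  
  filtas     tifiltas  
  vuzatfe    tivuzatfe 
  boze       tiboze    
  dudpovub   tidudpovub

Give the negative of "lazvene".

Every pair shown (gimleb → tigimleb, filtas → tifiltas, vuzatfe → tivuzatfe, …) follows the same rule: add the prefix ti-.
So lazvene → tilazvene.

tilazvene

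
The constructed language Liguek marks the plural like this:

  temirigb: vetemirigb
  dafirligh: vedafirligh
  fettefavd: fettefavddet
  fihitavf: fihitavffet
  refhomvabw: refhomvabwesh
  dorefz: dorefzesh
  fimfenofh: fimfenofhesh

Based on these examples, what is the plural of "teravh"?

teravhhet

"teravh" has second-to-last letter 'v'. The stems whose second-to-last letter is 'v' (fettefavd → fettefavddet, fihitavf → fihitavffet) double the final consonant and add -et.
The other patterns: stems whose second-to-last letter is 'g' add the prefix ve-; stems whose second-to-last letter is 'b' or 'f' add -esh.
So teravh → teravhhet.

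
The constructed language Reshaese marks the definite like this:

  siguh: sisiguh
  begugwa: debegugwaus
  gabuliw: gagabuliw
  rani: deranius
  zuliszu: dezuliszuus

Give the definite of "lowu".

delowuus

rani and gabuliw both have last vowel 'i' yet inflect differently (deranius, gagabuliw), so the last vowel is not what conditions the rule; whether the stem ends in a vowel or a consonant is.
"lowu" ends in a vowel. The stems ending in a vowel (begugwa → debegugwaus, zuliszu → dezuliszuus, rani → deranius) add de- … -us around the stem.
The other pattern: stems ending in a consonant repeat the first consonant+vowel as a prefix.
So lowu → delowuus.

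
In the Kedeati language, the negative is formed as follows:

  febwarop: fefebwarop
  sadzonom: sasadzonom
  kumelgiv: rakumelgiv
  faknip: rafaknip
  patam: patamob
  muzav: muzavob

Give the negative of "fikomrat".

fikomratob

"fikomrat" has last vowel 'a'. The stems whose last vowel is 'a' (patam → patamob, muzav → muzavob) add -ob.
So fikomrat → fikomratob.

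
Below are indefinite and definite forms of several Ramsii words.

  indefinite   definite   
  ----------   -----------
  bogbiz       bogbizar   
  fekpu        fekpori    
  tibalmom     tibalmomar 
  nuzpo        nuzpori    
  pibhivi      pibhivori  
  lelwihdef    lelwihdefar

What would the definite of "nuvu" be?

nuvori

nuzpo and tibalmom both have last vowel 'o' yet inflect differently (nuzpori, tibalmomar), so the last vowel is not what conditions the rule; whether the stem ends in a vowel or a consonant is.
"nuvu" ends in a vowel. The stems ending in a vowel (fekpu → fekpori, nuzpo → nuzpori, pibhivi → pibhivori) drop the final letter and add -ori.
The other pattern: stems ending in a consonant add -ar.
So nuvu → nuvori.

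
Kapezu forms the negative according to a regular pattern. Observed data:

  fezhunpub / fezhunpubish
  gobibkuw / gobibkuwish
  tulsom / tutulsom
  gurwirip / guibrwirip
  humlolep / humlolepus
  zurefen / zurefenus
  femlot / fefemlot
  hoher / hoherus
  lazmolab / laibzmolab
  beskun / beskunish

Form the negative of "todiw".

toibdiw

gurwirip and humlolep both end in -p yet inflect differently (guibrwirip, humlolepus), so the final letter is not what conditions the rule; the last vowel is.
"todiw" has last vowel 'i'. The one such stem in the data (gurwirip → guibrwirip) inserts -ib- after the first vowel (as does lazmolab), so the same rule applies.
So todiw → toibdiw.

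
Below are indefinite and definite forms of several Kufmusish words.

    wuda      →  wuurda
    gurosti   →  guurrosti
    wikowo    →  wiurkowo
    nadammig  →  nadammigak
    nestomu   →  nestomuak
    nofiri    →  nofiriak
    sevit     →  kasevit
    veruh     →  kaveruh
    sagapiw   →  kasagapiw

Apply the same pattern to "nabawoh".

gurosti and nofiri both end in -i yet inflect differently (guurrosti, nofiriak), so the final letter is not what conditions the rule; the first letter is.
"nabawoh" begins with n-. The stems beginning with n- (nadammig → nadammigak, nestomu → nestomuak, nofiri → nofiriak) add -ak.
The other patterns: stems beginning with g- or w- insert -ur- after the first vowel; stems beginning with s- or v- add the prefix ka-.
So nabawoh → nabawohak.

nabawohak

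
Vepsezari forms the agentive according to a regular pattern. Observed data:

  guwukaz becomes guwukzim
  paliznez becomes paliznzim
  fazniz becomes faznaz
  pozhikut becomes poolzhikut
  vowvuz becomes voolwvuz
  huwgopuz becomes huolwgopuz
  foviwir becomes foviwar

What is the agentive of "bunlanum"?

buolnlanum

"bunlanum" has last vowel 'u'. The stems whose last vowel is 'u' (vowvuz → voolwvuz, huwgopuz → huolwgopuz, pozhikut → poolzhikut) insert -ol- after the first vowel.
So bunlanum → buolnlanum.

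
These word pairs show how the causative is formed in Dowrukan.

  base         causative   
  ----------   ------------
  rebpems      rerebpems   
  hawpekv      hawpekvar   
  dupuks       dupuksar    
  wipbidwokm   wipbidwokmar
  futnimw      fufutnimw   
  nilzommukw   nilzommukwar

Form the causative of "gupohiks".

"gupohiks" has second-to-last letter 'k'. The stems whose second-to-last letter is 'k' (hawpekv → hawpekvar, dupuks → dupuksar, nilzommukw → nilzommukwar) add -ar.
The other pattern: stems whose second-to-last letter is 'm' repeat the first consonant+vowel as a prefix.
So gupohiks → gupohiksar.

gupohiksar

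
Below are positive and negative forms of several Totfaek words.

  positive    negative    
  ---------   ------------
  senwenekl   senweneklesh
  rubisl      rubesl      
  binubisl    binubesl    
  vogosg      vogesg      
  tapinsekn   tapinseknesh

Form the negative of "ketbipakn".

ketbipaknesh

"ketbipakn" has second-to-last letter 'k'. The stems whose second-to-last letter is 'k' (tapinsekn → tapinseknesh, senwenekl → senweneklesh) add -esh.
The other pattern: stems whose second-to-last letter is 's' change the last vowel to 'e'.
So ketbipakn → ketbipaknesh.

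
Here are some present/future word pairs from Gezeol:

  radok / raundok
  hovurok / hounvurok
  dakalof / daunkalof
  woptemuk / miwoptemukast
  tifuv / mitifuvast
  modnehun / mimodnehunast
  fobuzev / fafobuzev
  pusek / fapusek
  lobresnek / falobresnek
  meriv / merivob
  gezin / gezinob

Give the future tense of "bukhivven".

radok and woptemuk both end in -k yet inflect differently (raundok, miwoptemukast), so the final letter is not what conditions the rule; the last vowel is.
"bukhivven" has last vowel 'e'. The stems whose last vowel is 'e' (fobuzev → fafobuzev, pusek → fapusek, lobresnek → falobresnek) add the prefix fa-.
The other patterns: stems whose last vowel is 'o' insert -un- after the first vowel; stems whose last vowel is 'u' add mi- … -ast around the stem; stems whose last vowel is 'i' add -ob.
So bukhivven → fabukhivven.

fabukhivven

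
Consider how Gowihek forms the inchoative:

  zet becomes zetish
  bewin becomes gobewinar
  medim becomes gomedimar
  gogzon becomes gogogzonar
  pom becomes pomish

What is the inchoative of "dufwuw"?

godufwuwar

medim and pom both end in -m yet inflect differently (gomedimar, pomish), so the final letter is not what conditions the rule; the number of vowels is.
"dufwuw" has 2 vowels. The stems with 2 vowels (bewin → gobewinar, gogzon → gogogzonar, medim → gomedimar) add go- … -ar around the stem.
The other pattern: stems with 1 vowel add -ish.
So dufwuw → godufwuwar.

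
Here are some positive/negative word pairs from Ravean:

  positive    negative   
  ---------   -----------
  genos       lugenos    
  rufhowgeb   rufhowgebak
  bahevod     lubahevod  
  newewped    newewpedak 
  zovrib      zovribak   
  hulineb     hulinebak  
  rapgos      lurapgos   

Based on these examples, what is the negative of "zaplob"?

bahevod and newewped both end in -d yet inflect differently (lubahevod, newewpedak), so the final letter is not what conditions the rule; the last vowel is.
"zaplob" has last vowel 'o'. The stems whose last vowel is 'o' (genos → lugenos, bahevod → lubahevod, rapgos → lurapgos) add the prefix lu-.
The other pattern: stems whose last vowel is 'e' or 'i' add -ak.
So zaplob → luzaplob.

luzaplob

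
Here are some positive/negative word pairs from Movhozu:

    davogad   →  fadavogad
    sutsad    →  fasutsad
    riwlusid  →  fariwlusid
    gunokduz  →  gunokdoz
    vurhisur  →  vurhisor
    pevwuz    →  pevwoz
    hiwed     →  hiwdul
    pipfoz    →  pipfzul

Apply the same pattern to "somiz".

davogad and hiwed both end in -d yet inflect differently (fadavogad, hiwdul), so the final letter is not what conditions the rule; the last vowel is.
"somiz" has last vowel 'i'. The one such stem in the data (riwlusid → fariwlusid) adds the prefix fa-, so the same rule applies.
So somiz → fasomiz.

fasomiz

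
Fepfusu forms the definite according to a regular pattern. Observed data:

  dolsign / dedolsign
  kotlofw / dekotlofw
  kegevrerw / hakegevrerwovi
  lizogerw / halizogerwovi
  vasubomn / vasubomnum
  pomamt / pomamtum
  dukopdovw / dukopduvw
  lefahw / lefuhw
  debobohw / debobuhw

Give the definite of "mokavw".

mokuvw

"mokavw" has second-to-last letter 'v'. The one such stem in the data (dukopdovw → dukopduvw) changes the last vowel to 'u' (as do lefahw, debobohw), so the same rule applies.
So mokavw → mokuvw.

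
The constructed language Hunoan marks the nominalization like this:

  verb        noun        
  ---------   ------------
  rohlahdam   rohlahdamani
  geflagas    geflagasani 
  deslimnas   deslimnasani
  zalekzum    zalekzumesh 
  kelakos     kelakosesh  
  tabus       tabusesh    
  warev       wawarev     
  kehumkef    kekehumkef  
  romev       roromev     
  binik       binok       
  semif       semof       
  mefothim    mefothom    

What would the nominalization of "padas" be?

padasani

"padas" has last vowel 'a'. The stems whose last vowel is 'a' (rohlahdam → rohlahdamani, geflagas → geflagasani, deslimnas → deslimnasani) add -ani.
The other patterns: stems whose last vowel is 'o' or 'u' add -esh; stems whose last vowel is 'e' repeat the first consonant+vowel as a prefix; stems whose last vowel is 'i' change the last vowel to 'o'.
So padas → padasani.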